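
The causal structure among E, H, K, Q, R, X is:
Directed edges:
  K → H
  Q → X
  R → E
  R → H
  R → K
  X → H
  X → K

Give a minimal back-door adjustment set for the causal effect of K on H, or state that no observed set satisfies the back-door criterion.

desc(K)\{K}={H}; candidates ⊆ {E,Q,R,X}.
size 0: {}; under {} K still reaches {E,H,Q,R,X} ∋ H.
size 1: {E}, {Q}, {R} …(+1); under {E} K still reaches {H,Q,R,X} ∋ H.
{R,X}: K⊥H given {R,X} in G with K→· removed — back-door holds.

K→H: minimal back-door set {R, X}.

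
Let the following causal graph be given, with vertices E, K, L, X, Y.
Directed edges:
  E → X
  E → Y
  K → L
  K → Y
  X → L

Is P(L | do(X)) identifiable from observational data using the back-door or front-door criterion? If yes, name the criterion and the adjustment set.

desc(X)\{X}={L}; candidates ⊆ {E,K,Y}.
∅: X⊥L given ∅ in G with X→· removed — back-door holds.
P(L|do(X)) = P(L|X) — no adjustment needed.

P(L|do(X)): backdoor, adjust for ∅.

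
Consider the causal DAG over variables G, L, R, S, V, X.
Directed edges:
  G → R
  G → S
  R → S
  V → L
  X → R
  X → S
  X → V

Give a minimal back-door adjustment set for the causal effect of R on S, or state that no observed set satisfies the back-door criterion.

R→S: minimal back-door set {G, X}.

desc(R)\{R}={S}; candidates ⊆ {G,L,V,X}.
size 0: {}; under {} R still reaches {G,L,S,V,X} ∋ S.
size 1: {G}, {L}, {V} …(+1); under {G} R still reaches {L,S,V,X} ∋ S.
{G,X}: R⊥S given {G,X} in G with R→· removed — back-door holds.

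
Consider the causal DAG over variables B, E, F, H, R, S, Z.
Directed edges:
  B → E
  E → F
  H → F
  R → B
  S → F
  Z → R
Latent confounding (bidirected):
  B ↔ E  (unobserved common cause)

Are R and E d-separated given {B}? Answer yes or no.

Bayes-Ball from R | {B} reaches {E,F,Z}.
E ∈ reach(R|{B}) ⇒ R ⊥̸ E | {B}.

No — R and E are d-connected given {B}.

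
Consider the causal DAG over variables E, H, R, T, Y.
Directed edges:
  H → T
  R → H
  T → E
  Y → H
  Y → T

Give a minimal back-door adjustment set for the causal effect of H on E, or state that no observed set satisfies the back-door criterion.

H→E: minimal back-door set {Y}.

desc(H)\{H}={E,T}; candidates ⊆ {R,Y}.
size 0: {}; under {} H still reaches {E,R,T,Y} ∋ E.
{Y}: H⊥E given {Y} in G with H→· removed — back-door holds.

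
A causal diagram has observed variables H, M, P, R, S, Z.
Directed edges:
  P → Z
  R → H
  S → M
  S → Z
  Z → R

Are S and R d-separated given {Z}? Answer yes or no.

Bayes-Ball from S | {Z} reaches {M,P}.
R ∉ reach(S|{Z}) ⇒ S ⊥ R | {Z}.

Yes — S ⊥ R | {Z}.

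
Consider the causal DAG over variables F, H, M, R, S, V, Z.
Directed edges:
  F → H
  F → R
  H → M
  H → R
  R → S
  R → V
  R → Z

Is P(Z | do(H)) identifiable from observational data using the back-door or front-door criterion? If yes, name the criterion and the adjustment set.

desc(H)\{H}={M,R,S,V,Z}; candidates ⊆ {F}.
size 0: {}; under {} H still reaches {F,R,S,V,Z} ∋ Z.
{F}: H⊥Z given {F} in G with H→· removed — back-door holds.
P(Z|do(H)) = Σ_{F} P(Z|H,F)·P(F).

P(Z|do(H)): backdoor, adjust for {F}.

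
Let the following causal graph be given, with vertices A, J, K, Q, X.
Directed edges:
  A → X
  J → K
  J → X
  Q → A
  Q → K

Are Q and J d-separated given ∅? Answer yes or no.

Bayes-Ball from Q | ∅ reaches {A,K,X}.
J ∉ reach(Q|∅) ⇒ Q ⊥ J | ∅.

Yes — Q ⊥ J | ∅.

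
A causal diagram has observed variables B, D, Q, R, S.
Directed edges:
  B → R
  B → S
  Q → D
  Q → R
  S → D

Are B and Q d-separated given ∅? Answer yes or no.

Yes — B ⊥ Q | ∅.

Bayes-Ball from B | ∅ reaches {D,R,S}.
Q ∉ reach(B|∅) ⇒ B ⊥ Q | ∅.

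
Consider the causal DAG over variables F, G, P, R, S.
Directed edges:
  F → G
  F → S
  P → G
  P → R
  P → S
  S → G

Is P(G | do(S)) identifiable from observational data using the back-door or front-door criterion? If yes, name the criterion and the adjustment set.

desc(S)\{S}={G}; candidates ⊆ {F,P,R}.
size 0: {}; under {} S still reaches {F,G,P,R} ∋ G.
size 1: {F}, {P}, {R}; under {F} S still reaches {G,P,R} ∋ G.
{F,P}: S⊥G given {F,P} in G with S→· removed — back-door holds.
P(G|do(S)) = Σ_{F,P} P(G|S,F,P)·P(F,P).

P(G|do(S)): backdoor, adjust for {F, P}.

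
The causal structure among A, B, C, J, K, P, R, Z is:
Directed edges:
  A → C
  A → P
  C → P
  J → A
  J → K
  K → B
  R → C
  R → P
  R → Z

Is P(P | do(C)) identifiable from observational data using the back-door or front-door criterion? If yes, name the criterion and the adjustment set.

P(P|do(C)): backdoor, adjust for {A, R}.

desc(C)\{C}={P}; candidates ⊆ {A,B,J,K,R,Z}.
size 0: {}; under {} C still reaches {A,B,J,K,P,R,Z} ∋ P.
size 1: {A}, {B}, {J} …(+3); under {A} C still reaches {P,R,Z} ∋ P.
{A,R}: C⊥P given {A,R} in G with C→· removed — back-door holds.
P(P|do(C)) = Σ_{A,R} P(P|C,A,R)·P(A,R).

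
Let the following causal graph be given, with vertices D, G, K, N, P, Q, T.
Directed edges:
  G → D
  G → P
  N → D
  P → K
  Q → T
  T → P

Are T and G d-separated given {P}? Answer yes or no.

Bayes-Ball from T | {P} reaches {D,G,Q}.
G ∈ reach(T|{P}) ⇒ T ⊥̸ G | {P}.

No — T and G are d-connected given {P}.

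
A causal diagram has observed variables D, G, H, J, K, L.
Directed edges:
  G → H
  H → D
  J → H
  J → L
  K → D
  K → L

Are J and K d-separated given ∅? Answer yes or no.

Bayes-Ball from J | ∅ reaches {D,H,L}.
K ∉ reach(J|∅) ⇒ J ⊥ K | ∅.

Yes — J ⊥ K | ∅.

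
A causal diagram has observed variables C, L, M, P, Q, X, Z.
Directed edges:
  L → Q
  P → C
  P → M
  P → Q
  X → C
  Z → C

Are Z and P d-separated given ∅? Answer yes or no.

Bayes-Ball from Z | ∅ reaches {C}.
P ∉ reach(Z|∅) ⇒ Z ⊥ P | ∅.

Yes — Z ⊥ P | ∅.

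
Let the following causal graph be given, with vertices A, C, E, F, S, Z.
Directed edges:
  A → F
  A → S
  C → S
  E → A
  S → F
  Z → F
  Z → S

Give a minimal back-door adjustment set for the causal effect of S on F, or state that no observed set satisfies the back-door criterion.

S→F: minimal back-door set {A, Z}.

desc(S)\{S}={F}; candidates ⊆ {A,C,E,Z}.
size 0: {}; under {} S still reaches {A,C,E,F,Z} ∋ F.
size 1: {A}, {C}, {E} …(+1); under {A} S still reaches {C,F,Z} ∋ F.
{A,Z}: S⊥F given {A,Z} in G with S→· removed — back-door holds.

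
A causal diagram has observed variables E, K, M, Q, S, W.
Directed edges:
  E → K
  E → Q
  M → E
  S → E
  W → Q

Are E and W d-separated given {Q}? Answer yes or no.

Bayes-Ball from E | {Q} reaches {K,M,S,W}.
W ∈ reach(E|{Q}) ⇒ E ⊥̸ W | {Q}.

No — E and W are d-connected given {Q}.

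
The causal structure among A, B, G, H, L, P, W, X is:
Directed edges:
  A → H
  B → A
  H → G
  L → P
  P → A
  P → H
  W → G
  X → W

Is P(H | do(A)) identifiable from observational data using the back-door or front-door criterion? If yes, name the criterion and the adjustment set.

desc(A)\{A}={G,H}; candidates ⊆ {B,L,P,W,X}.
size 0: {}; under {} A still reaches {B,G,H,L,P} ∋ H.
{P}: A⊥H given {P} in G with A→· removed — back-door holds.
P(H|do(A)) = Σ_{P} P(H|A,P)·P(P).

P(H|do(A)): backdoor, adjust for {P}.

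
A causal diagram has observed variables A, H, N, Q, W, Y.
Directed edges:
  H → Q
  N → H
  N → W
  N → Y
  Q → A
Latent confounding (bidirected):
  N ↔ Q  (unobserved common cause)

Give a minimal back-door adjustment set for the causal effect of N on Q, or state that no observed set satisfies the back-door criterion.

N→Q: no observed back-door set.

desc(N)\{N}={A,H,Q,W,Y}; candidates ⊆ {—}.
N↔Q: latent back-door arc(s) into N.
size 0: {}; under {} N still reaches {A,Q} ∋ Q.
N↔Q cannot be blocked by any observed set — no back-door set.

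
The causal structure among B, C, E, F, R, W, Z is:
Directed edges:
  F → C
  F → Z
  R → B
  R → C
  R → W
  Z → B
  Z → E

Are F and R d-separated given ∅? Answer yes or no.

Yes — F ⊥ R | ∅.

Bayes-Ball from F | ∅ reaches {B,C,E,Z}.
R ∉ reach(F|∅) ⇒ F ⊥ R | ∅.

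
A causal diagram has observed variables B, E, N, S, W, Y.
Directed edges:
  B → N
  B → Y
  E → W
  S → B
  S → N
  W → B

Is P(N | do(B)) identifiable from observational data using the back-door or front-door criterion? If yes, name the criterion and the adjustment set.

P(N|do(B)): backdoor, adjust for {S}.

desc(B)\{B}={N,Y}; candidates ⊆ {E,S,W}.
size 0: {}; under {} B still reaches {E,N,S,W} ∋ N.
{S}: B⊥N given {S} in G with B→· removed — back-door holds.
P(N|do(B)) = Σ_{S} P(N|B,S)·P(S).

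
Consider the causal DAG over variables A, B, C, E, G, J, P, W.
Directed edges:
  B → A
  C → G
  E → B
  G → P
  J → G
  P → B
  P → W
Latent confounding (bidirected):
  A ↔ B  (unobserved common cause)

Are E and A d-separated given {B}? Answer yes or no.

No — E and A are d-connected given {B}.

Bayes-Ball from E | {B} reaches {A,C,G,J,P,W}.
A ∈ reach(E|{B}) ⇒ E ⊥̸ A | {B}.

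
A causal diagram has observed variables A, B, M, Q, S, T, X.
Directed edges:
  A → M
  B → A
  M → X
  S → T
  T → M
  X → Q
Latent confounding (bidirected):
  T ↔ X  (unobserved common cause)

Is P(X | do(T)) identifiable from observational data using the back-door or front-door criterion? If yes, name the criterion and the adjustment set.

P(X|do(T)): frontdoor, adjust for {M}.

desc(T)\{T}={M,Q,X}; candidates ⊆ {A,B,S}.
T↔X: latent back-door arc(s) into T.
size 0: {}; under {} T still reaches {Q,S,X} ∋ X.
size 1: {A}, {B}, {S}; under {A} T still reaches {Q,S,X} ∋ X.
size 2: {A,B}, {A,S}, {B,S}; under {A,B} T still reaches {Q,S,X} ∋ X.
T↔X cannot be blocked by any observed set — no back-door set.
{M}: (i) intercepts every directed T→X path; (ii) no back-door T→{M}; (iii) {T} blocks every back-door {M}→X. Front-door holds.
P(X|do(T)) = Σ_{M} P(M|T) Σ_{T'} P(X|M,T')P(T').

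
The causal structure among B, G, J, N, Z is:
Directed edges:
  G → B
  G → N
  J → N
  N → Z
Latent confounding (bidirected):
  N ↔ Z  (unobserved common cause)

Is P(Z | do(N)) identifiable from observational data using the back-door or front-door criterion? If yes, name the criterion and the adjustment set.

desc(N)\{N}={Z}; candidates ⊆ {B,G,J}.
N↔Z: latent back-door arc(s) into N.
size 0: {}; under {} N still reaches {B,G,J,Z} ∋ Z.
size 1: {B}, {G}, {J}; under {B} N still reaches {G,J,Z} ∋ Z.
size 2: {B,G}, {B,J}, {G,J}; under {B,G} N still reaches {J,Z} ∋ Z.
N↔Z cannot be blocked by any observed set — no back-door set.
No mediator lies on a directed N→…→Z path.
Neither criterion identifies P(Z|do(N)) in this graph.

P(Z|do(N)): not identifiable (no BD/FD set).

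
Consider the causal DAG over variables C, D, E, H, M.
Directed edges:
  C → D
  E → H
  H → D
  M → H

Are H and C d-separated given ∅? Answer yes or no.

Yes — H ⊥ C | ∅.

Bayes-Ball from H | ∅ reaches {D,E,M}.
C ∉ reach(H|∅) ⇒ H ⊥ C | ∅.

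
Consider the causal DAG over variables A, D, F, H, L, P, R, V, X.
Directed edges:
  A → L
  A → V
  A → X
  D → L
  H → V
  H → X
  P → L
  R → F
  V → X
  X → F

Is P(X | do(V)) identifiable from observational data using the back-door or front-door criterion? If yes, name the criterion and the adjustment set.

P(X|do(V)): backdoor, adjust for {A, H}.

desc(V)\{V}={F,X}; candidates ⊆ {A,D,H,L,P,R}.
size 0: {}; under {} V still reaches {A,F,H,L,X} ∋ X.
size 1: {A}, {D}, {H} …(+3); under {A} V still reaches {F,H,X} ∋ X.
{A,H}: V⊥X given {A,H} in G with V→· removed — back-door holds.
P(X|do(V)) = Σ_{A,H} P(X|V,A,H)·P(A,H).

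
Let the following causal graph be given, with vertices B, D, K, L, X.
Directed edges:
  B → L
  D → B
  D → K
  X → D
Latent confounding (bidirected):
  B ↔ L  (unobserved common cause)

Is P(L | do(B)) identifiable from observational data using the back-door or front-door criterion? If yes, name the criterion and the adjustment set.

desc(B)\{B}={L}; candidates ⊆ {D,K,X}.
B↔L: latent back-door arc(s) into B.
size 0: {}; under {} B still reaches {D,K,L,X} ∋ L.
size 1: {D}, {K}, {X}; under {D} B still reaches {L} ∋ L.
size 2: {D,K}, {D,X}, {K,X}; under {D,K} B still reaches {L} ∋ L.
B↔L cannot be blocked by any observed set — no back-door set.
No mediator lies on a directed B→…→L path.
Neither criterion identifies P(L|do(B)) in this graph.

P(L|do(B)): not identifiable (no BD/FD set).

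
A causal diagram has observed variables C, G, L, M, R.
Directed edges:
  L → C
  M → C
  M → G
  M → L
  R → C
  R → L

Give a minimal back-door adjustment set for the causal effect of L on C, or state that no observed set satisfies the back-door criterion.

desc(L)\{L}={C}; candidates ⊆ {G,M,R}.
size 0: {}; under {} L still reaches {C,G,M,R} ∋ C.
size 1: {G}, {M}, {R}; under {G} L still reaches {C,M,R} ∋ C.
{M,R}: L⊥C given {M,R} in G with L→· removed — back-door holds.

L→C: minimal back-door set {M, R}.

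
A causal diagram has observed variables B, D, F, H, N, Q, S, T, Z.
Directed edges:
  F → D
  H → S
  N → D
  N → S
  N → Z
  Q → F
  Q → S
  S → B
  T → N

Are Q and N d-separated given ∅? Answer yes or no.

Yes — Q ⊥ N | ∅.

Bayes-Ball from Q | ∅ reaches {B,D,F,S}.
N ∉ reach(Q|∅) ⇒ Q ⊥ N | ∅.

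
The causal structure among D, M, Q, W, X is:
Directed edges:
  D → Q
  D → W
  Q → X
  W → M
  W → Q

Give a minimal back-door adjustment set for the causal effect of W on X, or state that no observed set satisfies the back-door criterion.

desc(W)\{W}={M,Q,X}; candidates ⊆ {D}.
size 0: {}; under {} W still reaches {D,Q,X} ∋ X.
{D}: W⊥X given {D} in G with W→· removed — back-door holds.

W→X: minimal back-door set {D}.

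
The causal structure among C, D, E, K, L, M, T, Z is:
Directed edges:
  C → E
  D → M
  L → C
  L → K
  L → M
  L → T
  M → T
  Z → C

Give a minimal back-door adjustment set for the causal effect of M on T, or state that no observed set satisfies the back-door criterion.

desc(M)\{M}={T}; candidates ⊆ {C,D,E,K,L,Z}.
size 0: {}; under {} M still reaches {C,D,E,K,L,T} ∋ T.
{L}: M⊥T given {L} in G with M→· removed — back-door holds.

M→T: minimal back-door set {L}.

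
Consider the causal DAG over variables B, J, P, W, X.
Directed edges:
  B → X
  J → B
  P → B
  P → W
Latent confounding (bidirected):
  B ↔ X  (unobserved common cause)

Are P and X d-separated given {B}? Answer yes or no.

No — P and X are d-connected given {B}.

Bayes-Ball from P | {B} reaches {J,W,X}.
X ∈ reach(P|{B}) ⇒ P ⊥̸ X | {B}.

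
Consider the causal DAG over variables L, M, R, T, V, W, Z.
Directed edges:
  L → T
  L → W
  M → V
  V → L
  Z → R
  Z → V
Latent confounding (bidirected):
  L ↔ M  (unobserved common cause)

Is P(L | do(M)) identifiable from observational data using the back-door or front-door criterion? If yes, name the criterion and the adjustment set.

desc(M)\{M}={L,T,V,W}; candidates ⊆ {R,Z}.
M↔L: latent back-door arc(s) into M.
size 0: {}; under {} M still reaches {L,T,W} ∋ L.
size 1: {R}, {Z}; under {R} M still reaches {L,T,W} ∋ L.
size 2: {R,Z}; under {R,Z} M still reaches {L,T,W} ∋ L.
M↔L cannot be blocked by any observed set — no back-door set.
{V}: (i) intercepts every directed M→L path; (ii) no back-door M→{V}; (iii) {M} blocks every back-door {V}→L. Front-door holds.
P(L|do(M)) = Σ_{V} P(V|M) Σ_{M'} P(L|V,M')P(M').

P(L|do(M)): frontdoor, adjust for {V}.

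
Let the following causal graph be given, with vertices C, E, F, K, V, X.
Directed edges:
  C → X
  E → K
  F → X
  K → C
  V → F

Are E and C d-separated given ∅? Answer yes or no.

No — E and C are d-connected given ∅.

Bayes-Ball from E | ∅ reaches {C,K,X}.
C ∈ reach(E|∅) ⇒ E ⊥̸ C | ∅.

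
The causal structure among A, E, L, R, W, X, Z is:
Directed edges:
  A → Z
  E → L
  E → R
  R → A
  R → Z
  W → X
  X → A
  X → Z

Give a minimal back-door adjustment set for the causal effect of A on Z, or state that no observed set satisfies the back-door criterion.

desc(A)\{A}={Z}; candidates ⊆ {E,L,R,W,X}.
size 0: {}; under {} A still reaches {E,L,R,W,X,Z} ∋ Z.
size 1: {E}, {L}, {R} …(+2); under {E} A still reaches {R,W,X,Z} ∋ Z.
{R,X}: A⊥Z given {R,X} in G with A→· removed — back-door holds.

A→Z: minimal back-door set {R, X}.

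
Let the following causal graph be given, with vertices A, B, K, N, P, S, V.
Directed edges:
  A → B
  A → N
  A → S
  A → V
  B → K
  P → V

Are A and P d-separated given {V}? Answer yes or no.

No — A and P are d-connected given {V}.

Bayes-Ball from A | {V} reaches {B,K,N,P,S}.
P ∈ reach(A|{V}) ⇒ A ⊥̸ P | {V}.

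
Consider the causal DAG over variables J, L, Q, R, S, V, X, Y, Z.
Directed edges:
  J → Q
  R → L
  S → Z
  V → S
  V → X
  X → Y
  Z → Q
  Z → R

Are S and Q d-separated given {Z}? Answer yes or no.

Bayes-Ball from S | {Z} reaches {V,X,Y}.
Q ∉ reach(S|{Z}) ⇒ S ⊥ Q | {Z}.

Yes — S ⊥ Q | {Z}.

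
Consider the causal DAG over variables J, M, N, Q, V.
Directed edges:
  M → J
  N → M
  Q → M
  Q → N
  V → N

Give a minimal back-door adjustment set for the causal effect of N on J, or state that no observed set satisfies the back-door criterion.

desc(N)\{N}={J,M}; candidates ⊆ {Q,V}.
size 0: {}; under {} N still reaches {J,M,Q,V} ∋ J.
{Q}: N⊥J given {Q} in G with N→· removed — back-door holds.

N→J: minimal back-door set {Q}.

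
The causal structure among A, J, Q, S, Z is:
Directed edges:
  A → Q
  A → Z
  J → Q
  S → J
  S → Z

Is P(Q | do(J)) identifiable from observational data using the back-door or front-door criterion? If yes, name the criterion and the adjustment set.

desc(J)\{J}={Q}; candidates ⊆ {A,S,Z}.
∅: J⊥Q given ∅ in G with J→· removed — back-door holds.
P(Q|do(J)) = P(Q|J) — no adjustment needed.

P(Q|do(J)): backdoor, adjust for ∅.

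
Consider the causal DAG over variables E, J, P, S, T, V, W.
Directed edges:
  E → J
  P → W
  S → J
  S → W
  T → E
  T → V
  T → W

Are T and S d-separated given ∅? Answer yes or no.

Bayes-Ball from T | ∅ reaches {E,J,V,W}.
S ∉ reach(T|∅) ⇒ T ⊥ S | ∅.

Yes — T ⊥ S | ∅.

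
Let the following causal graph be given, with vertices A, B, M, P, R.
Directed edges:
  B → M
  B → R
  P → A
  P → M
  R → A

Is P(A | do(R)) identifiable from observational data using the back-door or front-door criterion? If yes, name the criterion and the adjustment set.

P(A|do(R)): backdoor, adjust for ∅.

desc(R)\{R}={A}; candidates ⊆ {B,M,P}.
∅: R⊥A given ∅ in G with R→· removed — back-door holds.
P(A|do(R)) = P(A|R) — no adjustment needed.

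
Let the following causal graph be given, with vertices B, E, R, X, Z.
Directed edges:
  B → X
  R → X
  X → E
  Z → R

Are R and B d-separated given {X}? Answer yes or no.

No — R and B are d-connected given {X}.

Bayes-Ball from R | {X} reaches {B,Z}.
B ∈ reach(R|{X}) ⇒ R ⊥̸ B | {X}.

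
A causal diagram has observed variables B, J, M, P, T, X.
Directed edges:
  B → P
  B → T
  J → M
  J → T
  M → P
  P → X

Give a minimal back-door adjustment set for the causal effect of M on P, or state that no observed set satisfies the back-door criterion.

M→P: minimal back-door set ∅.

desc(M)\{M}={P,X}; candidates ⊆ {B,J,T}.
∅: M⊥P given ∅ in G with M→· removed — back-door holds.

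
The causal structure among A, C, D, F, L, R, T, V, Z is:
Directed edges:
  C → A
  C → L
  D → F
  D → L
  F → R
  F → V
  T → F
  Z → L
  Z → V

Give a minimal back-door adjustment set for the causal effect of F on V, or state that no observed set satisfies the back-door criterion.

desc(F)\{F}={R,V}; candidates ⊆ {A,C,D,L,T,Z}.
∅: F⊥V given ∅ in G with F→· removed — back-door holds.

F→V: minimal back-door set ∅.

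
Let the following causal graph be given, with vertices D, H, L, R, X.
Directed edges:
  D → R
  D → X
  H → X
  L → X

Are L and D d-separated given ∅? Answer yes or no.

Yes — L ⊥ D | ∅.

Bayes-Ball from L | ∅ reaches {X}.
D ∉ reach(L|∅) ⇒ L ⊥ D | ∅.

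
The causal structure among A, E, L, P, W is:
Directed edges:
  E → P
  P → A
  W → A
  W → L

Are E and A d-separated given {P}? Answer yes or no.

Yes — E ⊥ A | {P}.

Bayes-Ball from E | {P} reaches ∅.
A ∉ reach(E|{P}) ⇒ E ⊥ A | {P}.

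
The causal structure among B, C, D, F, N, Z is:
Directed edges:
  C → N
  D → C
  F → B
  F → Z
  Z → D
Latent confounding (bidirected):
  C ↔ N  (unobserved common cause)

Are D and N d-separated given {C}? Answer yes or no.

No — D and N are d-connected given {C}.

Bayes-Ball from D | {C} reaches {B,F,N,Z}.
N ∈ reach(D|{C}) ⇒ D ⊥̸ N | {C}.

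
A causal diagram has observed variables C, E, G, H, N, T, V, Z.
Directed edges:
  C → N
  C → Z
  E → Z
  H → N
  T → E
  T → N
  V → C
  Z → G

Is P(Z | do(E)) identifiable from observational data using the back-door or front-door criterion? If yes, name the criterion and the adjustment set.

desc(E)\{E}={G,Z}; candidates ⊆ {C,H,N,T,V}.
∅: E⊥Z given ∅ in G with E→· removed — back-door holds.
P(Z|do(E)) = P(Z|E) — no adjustment needed.

P(Z|do(E)): backdoor, adjust for ∅.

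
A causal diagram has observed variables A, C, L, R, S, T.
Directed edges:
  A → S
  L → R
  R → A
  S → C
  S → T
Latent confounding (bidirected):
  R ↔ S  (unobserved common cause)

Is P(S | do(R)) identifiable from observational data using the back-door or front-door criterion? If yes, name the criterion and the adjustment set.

P(S|do(R)): frontdoor, adjust for {A}.

desc(R)\{R}={A,C,S,T}; candidates ⊆ {L}.
R↔S: latent back-door arc(s) into R.
size 0: {}; under {} R still reaches {C,L,S,T} ∋ S.
size 1: {L}; under {L} R still reaches {C,S,T} ∋ S.
R↔S cannot be blocked by any observed set — no back-door set.
{A}: (i) intercepts every directed R→S path; (ii) no back-door R→{A}; (iii) {R} blocks every back-door {A}→S. Front-door holds.
P(S|do(R)) = Σ_{A} P(A|R) Σ_{R'} P(S|A,R')P(R').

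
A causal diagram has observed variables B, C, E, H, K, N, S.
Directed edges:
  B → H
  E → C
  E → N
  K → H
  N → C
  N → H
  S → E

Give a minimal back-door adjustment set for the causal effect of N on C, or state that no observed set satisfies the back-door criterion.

desc(N)\{N}={C,H}; candidates ⊆ {B,E,K,S}.
size 0: {}; under {} N still reaches {C,E,S} ∋ C.
{E}: N⊥C given {E} in G with N→· removed — back-door holds.

N→C: minimal back-door set {E}.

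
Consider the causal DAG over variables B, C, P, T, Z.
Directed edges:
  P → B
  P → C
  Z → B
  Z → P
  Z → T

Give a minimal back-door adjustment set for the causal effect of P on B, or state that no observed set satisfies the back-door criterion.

desc(P)\{P}={B,C}; candidates ⊆ {T,Z}.
size 0: {}; under {} P still reaches {B,T,Z} ∋ B.
{Z}: P⊥B given {Z} in G with P→· removed — back-door holds.

P→B: minimal back-door set {Z}.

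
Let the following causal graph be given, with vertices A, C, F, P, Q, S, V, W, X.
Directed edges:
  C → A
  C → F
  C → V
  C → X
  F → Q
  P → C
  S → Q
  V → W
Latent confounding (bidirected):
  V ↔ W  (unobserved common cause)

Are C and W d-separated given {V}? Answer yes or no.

No — C and W are d-connected given {V}.

Bayes-Ball from C | {V} reaches {A,F,P,Q,W,X}.
W ∈ reach(C|{V}) ⇒ C ⊥̸ W | {V}.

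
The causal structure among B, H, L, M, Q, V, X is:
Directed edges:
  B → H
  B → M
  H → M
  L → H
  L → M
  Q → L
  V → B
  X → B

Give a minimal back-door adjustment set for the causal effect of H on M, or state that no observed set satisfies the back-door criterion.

desc(H)\{H}={M}; candidates ⊆ {B,L,Q,V,X}.
size 0: {}; under {} H still reaches {B,L,M,Q,V,X} ∋ M.
size 1: {B}, {L}, {Q} …(+2); under {B} H still reaches {L,M,Q} ∋ M.
{B,L}: H⊥M given {B,L} in G with H→· removed — back-door holds.

H→M: minimal back-door set {B, L}.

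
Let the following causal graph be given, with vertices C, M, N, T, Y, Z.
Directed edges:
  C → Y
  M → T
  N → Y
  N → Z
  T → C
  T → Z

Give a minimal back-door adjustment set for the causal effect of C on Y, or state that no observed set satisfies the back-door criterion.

desc(C)\{C}={Y}; candidates ⊆ {M,N,T,Z}.
∅: C⊥Y given ∅ in G with C→· removed — back-door holds.

C→Y: minimal back-door set ∅.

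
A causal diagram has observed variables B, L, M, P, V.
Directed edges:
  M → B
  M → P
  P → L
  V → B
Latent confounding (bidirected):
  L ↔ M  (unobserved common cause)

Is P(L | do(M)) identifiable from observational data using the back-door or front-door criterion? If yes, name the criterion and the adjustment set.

desc(M)\{M}={B,L,P}; candidates ⊆ {V}.
M↔L: latent back-door arc(s) into M.
size 0: {}; under {} M still reaches {L} ∋ L.
size 1: {V}; under {V} M still reaches {L} ∋ L.
M↔L cannot be blocked by any observed set — no back-door set.
{P}: (i) intercepts every directed M→L path; (ii) no back-door M→{P}; (iii) {M} blocks every back-door {P}→L. Front-door holds.
P(L|do(M)) = Σ_{P} P(P|M) Σ_{M'} P(L|P,M')P(M').

P(L|do(M)): frontdoor, adjust for {P}.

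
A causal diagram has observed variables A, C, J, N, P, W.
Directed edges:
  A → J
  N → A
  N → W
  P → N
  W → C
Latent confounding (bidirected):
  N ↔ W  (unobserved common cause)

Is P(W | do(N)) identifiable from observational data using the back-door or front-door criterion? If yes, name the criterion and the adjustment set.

P(W|do(N)): not identifiable (no BD/FD set).

desc(N)\{N}={A,C,J,W}; candidates ⊆ {P}.
N↔W: latent back-door arc(s) into N.
size 0: {}; under {} N still reaches {C,P,W} ∋ W.
size 1: {P}; under {P} N still reaches {C,W} ∋ W.
N↔W cannot be blocked by any observed set — no back-door set.
No mediator lies on a directed N→…→W path.
Neither criterion identifies P(W|do(N)) in this graph.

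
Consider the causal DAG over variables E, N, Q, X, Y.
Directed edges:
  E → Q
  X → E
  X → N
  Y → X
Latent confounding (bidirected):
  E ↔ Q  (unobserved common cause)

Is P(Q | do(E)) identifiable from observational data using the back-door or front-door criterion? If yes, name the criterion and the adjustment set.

P(Q|do(E)): not identifiable (no BD/FD set).

desc(E)\{E}={Q}; candidates ⊆ {N,X,Y}.
E↔Q: latent back-door arc(s) into E.
size 0: {}; under {} E still reaches {N,Q,X,Y} ∋ Q.
size 1: {N}, {X}, {Y}; under {N} E still reaches {Q,X,Y} ∋ Q.
size 2: {N,X}, {N,Y}, {X,Y}; under {N,X} E still reaches {Q} ∋ Q.
E↔Q cannot be blocked by any observed set — no back-door set.
No mediator lies on a directed E→…→Q path.
Neither criterion identifies P(Q|do(E)) in this graph.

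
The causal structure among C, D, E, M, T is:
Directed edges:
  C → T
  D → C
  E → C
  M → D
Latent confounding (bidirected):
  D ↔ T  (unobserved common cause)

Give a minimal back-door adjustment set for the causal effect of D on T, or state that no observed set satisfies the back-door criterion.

desc(D)\{D}={C,T}; candidates ⊆ {E,M}.
D↔T: latent back-door arc(s) into D.
size 0: {}; under {} D still reaches {M,T} ∋ T.
size 1: {E}, {M}; under {E} D still reaches {M,T} ∋ T.
size 2: {E,M}; under {E,M} D still reaches {T} ∋ T.
D↔T cannot be blocked by any observed set — no back-door set.

D→T: no observed back-door set.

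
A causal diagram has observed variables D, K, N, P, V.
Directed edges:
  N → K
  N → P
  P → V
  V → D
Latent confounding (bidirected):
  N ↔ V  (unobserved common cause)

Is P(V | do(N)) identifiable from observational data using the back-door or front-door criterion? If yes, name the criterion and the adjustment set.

desc(N)\{N}={D,K,P,V}; candidates ⊆ {—}.
N↔V: latent back-door arc(s) into N.
size 0: {}; under {} N still reaches {D,V} ∋ V.
N↔V cannot be blocked by any observed set — no back-door set.
{P}: (i) intercepts every directed N→V path; (ii) no back-door N→{P}; (iii) {N} blocks every back-door {P}→V. Front-door holds.
P(V|do(N)) = Σ_{P} P(P|N) Σ_{N'} P(V|P,N')P(N').

P(V|do(N)): frontdoor, adjust for {P}.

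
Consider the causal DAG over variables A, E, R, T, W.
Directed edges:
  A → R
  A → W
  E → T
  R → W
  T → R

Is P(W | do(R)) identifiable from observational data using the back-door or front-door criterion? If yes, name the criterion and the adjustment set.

desc(R)\{R}={W}; candidates ⊆ {A,E,T}.
size 0: {}; under {} R still reaches {A,E,T,W} ∋ W.
{A}: R⊥W given {A} in G with R→· removed — back-door holds.
P(W|do(R)) = Σ_{A} P(W|R,A)·P(A).

P(W|do(R)): backdoor, adjust for {A}.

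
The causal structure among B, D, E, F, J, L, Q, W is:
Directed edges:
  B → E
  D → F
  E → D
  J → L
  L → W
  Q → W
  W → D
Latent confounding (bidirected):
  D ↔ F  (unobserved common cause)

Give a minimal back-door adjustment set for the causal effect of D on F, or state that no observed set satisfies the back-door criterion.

D→F: no observed back-door set.

desc(D)\{D}={F}; candidates ⊆ {B,E,J,L,Q,W}.
D↔F: latent back-door arc(s) into D.
size 0: {}; under {} D still reaches {B,E,F,J,L,Q,W} ∋ F.
size 1: {B}, {E}, {J} …(+3); under {B} D still reaches {E,F,J,L,Q,W} ∋ F.
size 2: {B,E}, {B,J}, {B,L} …(+12); under {B,E} D still reaches {F,J,L,Q,W} ∋ F.
D↔F cannot be blocked by any observed set — no back-door set.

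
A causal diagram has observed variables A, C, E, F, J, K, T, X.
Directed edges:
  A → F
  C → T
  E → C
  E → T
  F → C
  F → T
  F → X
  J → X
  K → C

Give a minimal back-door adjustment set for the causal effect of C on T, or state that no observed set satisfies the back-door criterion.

C→T: minimal back-door set {E, F}.

desc(C)\{C}={T}; candidates ⊆ {A,E,F,J,K,X}.
size 0: {}; under {} C still reaches {A,E,F,K,T,X} ∋ T.
size 1: {A}, {E}, {F} …(+3); under {A} C still reaches {E,F,K,T,X} ∋ T.
{E,F}: C⊥T given {E,F} in G with C→· removed — back-door holds.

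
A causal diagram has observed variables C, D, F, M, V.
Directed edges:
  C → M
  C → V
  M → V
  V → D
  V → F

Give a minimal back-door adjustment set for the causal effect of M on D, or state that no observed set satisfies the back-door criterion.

M→D: minimal back-door set {C}.

desc(M)\{M}={D,F,V}; candidates ⊆ {C}.
size 0: {}; under {} M still reaches {C,D,F,V} ∋ D.
{C}: M⊥D given {C} in G with M→· removed — back-door holds.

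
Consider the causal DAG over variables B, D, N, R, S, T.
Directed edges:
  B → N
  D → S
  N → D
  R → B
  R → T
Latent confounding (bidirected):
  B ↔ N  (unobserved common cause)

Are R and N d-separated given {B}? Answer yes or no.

Bayes-Ball from R | {B} reaches {D,N,S,T}.
N ∈ reach(R|{B}) ⇒ R ⊥̸ N | {B}.

No — R and N are d-connected given {B}.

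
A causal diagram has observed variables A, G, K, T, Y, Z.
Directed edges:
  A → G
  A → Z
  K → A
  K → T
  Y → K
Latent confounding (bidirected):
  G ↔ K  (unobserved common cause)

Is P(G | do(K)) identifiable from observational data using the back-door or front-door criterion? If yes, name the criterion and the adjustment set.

desc(K)\{K}={A,G,T,Z}; candidates ⊆ {Y}.
K↔G: latent back-door arc(s) into K.
size 0: {}; under {} K still reaches {G,Y} ∋ G.
size 1: {Y}; under {Y} K still reaches {G} ∋ G.
K↔G cannot be blocked by any observed set — no back-door set.
{A}: (i) intercepts every directed K→G path; (ii) no back-door K→{A}; (iii) {K} blocks every back-door {A}→G. Front-door holds.
P(G|do(K)) = Σ_{A} P(A|K) Σ_{K'} P(G|A,K')P(K').

P(G|do(K)): frontdoor, adjust for {A}.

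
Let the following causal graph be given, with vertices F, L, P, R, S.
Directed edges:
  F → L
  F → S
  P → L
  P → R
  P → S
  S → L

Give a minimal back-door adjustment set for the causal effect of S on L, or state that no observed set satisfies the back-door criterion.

S→L: minimal back-door set {F, P}.

desc(S)\{S}={L}; candidates ⊆ {F,P,R}.
size 0: {}; under {} S still reaches {F,L,P,R} ∋ L.
size 1: {F}, {P}, {R}; under {F} S still reaches {L,P,R} ∋ L.
{F,P}: S⊥L given {F,P} in G with S→· removed — back-door holds.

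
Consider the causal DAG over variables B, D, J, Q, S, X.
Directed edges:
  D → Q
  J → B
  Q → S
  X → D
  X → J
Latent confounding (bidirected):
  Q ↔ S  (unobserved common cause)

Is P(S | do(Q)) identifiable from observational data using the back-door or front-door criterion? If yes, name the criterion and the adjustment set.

P(S|do(Q)): not identifiable (no BD/FD set).

desc(Q)\{Q}={S}; candidates ⊆ {B,D,J,X}.
Q↔S: latent back-door arc(s) into Q.
size 0: {}; under {} Q still reaches {B,D,J,S,X} ∋ S.
size 1: {B}, {D}, {J} …(+1); under {B} Q still reaches {D,J,S,X} ∋ S.
size 2: {B,D}, {B,J}, {B,X} …(+3); under {B,D} Q still reaches {S} ∋ S.
Q↔S cannot be blocked by any observed set — no back-door set.
No mediator lies on a directed Q→…→S path.
Neither criterion identifies P(S|do(Q)) in this graph.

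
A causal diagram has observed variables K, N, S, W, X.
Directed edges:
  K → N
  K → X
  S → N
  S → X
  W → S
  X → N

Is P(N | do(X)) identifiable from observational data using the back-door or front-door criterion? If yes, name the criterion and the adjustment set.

P(N|do(X)): backdoor, adjust for {K, S}.

desc(X)\{X}={N}; candidates ⊆ {K,S,W}.
size 0: {}; under {} X still reaches {K,N,S,W} ∋ N.
size 1: {K}, {S}, {W}; under {K} X still reaches {N,S,W} ∋ N.
{K,S}: X⊥N given {K,S} in G with X→· removed — back-door holds.
P(N|do(X)) = Σ_{K,S} P(N|X,K,S)·P(K,S).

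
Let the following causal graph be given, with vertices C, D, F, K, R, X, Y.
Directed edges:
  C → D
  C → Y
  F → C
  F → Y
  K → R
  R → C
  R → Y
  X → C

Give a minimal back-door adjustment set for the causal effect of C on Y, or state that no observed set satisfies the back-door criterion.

desc(C)\{C}={D,Y}; candidates ⊆ {F,K,R,X}.
size 0: {}; under {} C still reaches {F,K,R,X,Y} ∋ Y.
size 1: {F}, {K}, {R} …(+1); under {F} C still reaches {K,R,X,Y} ∋ Y.
{F,R}: C⊥Y given {F,R} in G with C→· removed — back-door holds.

C→Y: minimal back-door set {F, R}.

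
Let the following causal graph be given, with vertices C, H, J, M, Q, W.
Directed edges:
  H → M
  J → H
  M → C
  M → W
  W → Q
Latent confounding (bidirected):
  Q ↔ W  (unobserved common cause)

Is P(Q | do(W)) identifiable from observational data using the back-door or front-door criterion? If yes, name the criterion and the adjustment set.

desc(W)\{W}={Q}; candidates ⊆ {C,H,J,M}.
W↔Q: latent back-door arc(s) into W.
size 0: {}; under {} W still reaches {C,H,J,M,Q} ∋ Q.
size 1: {C}, {H}, {J} …(+1); under {C} W still reaches {H,J,M,Q} ∋ Q.
size 2: {C,H}, {C,J}, {C,M} …(+3); under {C,H} W still reaches {M,Q} ∋ Q.
W↔Q cannot be blocked by any observed set — no back-door set.
No mediator lies on a directed W→…→Q path.
Neither criterion identifies P(Q|do(W)) in this graph.

P(Q|do(W)): not identifiable (no BD/FD set).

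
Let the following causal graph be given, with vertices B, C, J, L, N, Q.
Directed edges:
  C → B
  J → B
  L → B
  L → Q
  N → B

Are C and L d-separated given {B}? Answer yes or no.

Bayes-Ball from C | {B} reaches {J,L,N,Q}.
L ∈ reach(C|{B}) ⇒ C ⊥̸ L | {B}.

No — C and L are d-connected given {B}.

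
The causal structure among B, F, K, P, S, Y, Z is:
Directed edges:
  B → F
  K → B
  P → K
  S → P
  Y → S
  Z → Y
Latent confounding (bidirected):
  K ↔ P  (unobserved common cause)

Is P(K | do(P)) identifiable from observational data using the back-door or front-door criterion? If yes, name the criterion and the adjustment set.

desc(P)\{P}={B,F,K}; candidates ⊆ {S,Y,Z}.
P↔K: latent back-door arc(s) into P.
size 0: {}; under {} P still reaches {B,F,K,S,Y,Z} ∋ K.
size 1: {S}, {Y}, {Z}; under {S} P still reaches {B,F,K} ∋ K.
size 2: {S,Y}, {S,Z}, {Y,Z}; under {S,Y} P still reaches {B,F,K} ∋ K.
P↔K cannot be blocked by any observed set — no back-door set.
No mediator lies on a directed P→…→K path.
Neither criterion identifies P(K|do(P)) in this graph.

P(K|do(P)): not identifiable (no BD/FD set).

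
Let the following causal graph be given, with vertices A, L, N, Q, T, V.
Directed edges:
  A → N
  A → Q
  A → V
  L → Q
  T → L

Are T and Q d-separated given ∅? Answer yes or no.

Bayes-Ball from T | ∅ reaches {L,Q}.
Q ∈ reach(T|∅) ⇒ T ⊥̸ Q | ∅.

No — T and Q are d-connected given ∅.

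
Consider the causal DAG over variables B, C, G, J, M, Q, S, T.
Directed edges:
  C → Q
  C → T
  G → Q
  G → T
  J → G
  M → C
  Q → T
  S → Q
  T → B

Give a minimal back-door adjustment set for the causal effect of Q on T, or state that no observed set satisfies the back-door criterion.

desc(Q)\{Q}={B,T}; candidates ⊆ {C,G,J,M,S}.
size 0: {}; under {} Q still reaches {B,C,G,J,M,S,T} ∋ T.
size 1: {C}, {G}, {J} …(+2); under {C} Q still reaches {B,G,J,S,T} ∋ T.
{C,G}: Q⊥T given {C,G} in G with Q→· removed — back-door holds.

Q→T: minimal back-door set {C, G}.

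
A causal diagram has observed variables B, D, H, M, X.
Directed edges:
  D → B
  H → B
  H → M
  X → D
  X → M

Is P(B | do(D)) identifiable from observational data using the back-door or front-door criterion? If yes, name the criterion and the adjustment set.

P(B|do(D)): backdoor, adjust for ∅.

desc(D)\{D}={B}; candidates ⊆ {H,M,X}.
∅: D⊥B given ∅ in G with D→· removed — back-door holds.
P(B|do(D)) = P(B|D) — no adjustment needed.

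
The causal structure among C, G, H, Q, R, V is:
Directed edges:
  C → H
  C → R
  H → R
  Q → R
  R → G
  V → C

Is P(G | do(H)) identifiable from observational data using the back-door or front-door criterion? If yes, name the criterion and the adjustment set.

P(G|do(H)): backdoor, adjust for {C}.

desc(H)\{H}={G,R}; candidates ⊆ {C,Q,V}.
size 0: {}; under {} H still reaches {C,G,R,V} ∋ G.
{C}: H⊥G given {C} in G with H→· removed — back-door holds.
P(G|do(H)) = Σ_{C} P(G|H,C)·P(C).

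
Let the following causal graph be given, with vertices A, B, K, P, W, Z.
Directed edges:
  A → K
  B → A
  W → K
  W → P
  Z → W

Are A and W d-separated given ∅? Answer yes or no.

Bayes-Ball from A | ∅ reaches {B,K}.
W ∉ reach(A|∅) ⇒ A ⊥ W | ∅.

Yes — A ⊥ W | ∅.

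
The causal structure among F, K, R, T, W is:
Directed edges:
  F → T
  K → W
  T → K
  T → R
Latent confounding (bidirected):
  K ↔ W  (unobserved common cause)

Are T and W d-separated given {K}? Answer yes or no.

No — T and W are d-connected given {K}.

Bayes-Ball from T | {K} reaches {F,R,W}.
W ∈ reach(T|{K}) ⇒ T ⊥̸ W | {K}.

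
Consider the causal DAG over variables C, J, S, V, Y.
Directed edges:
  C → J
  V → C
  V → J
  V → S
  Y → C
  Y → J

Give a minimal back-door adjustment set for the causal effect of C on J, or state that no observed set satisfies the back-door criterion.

desc(C)\{C}={J}; candidates ⊆ {S,V,Y}.
size 0: {}; under {} C still reaches {J,S,V,Y} ∋ J.
size 1: {S}, {V}, {Y}; under {S} C still reaches {J,V,Y} ∋ J.
{V,Y}: C⊥J given {V,Y} in G with C→· removed — back-door holds.

C→J: minimal back-door set {V, Y}.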